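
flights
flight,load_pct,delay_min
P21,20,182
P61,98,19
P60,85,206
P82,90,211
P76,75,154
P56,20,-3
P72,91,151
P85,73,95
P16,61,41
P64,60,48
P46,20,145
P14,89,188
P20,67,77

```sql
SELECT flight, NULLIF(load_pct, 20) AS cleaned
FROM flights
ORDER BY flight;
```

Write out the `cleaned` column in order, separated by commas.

89, 61, 67, NULL, NULL, NULL, 85, 98, 60, 91, 75, 90, 73

flight=P14: load_pct=89 vs 20: differ → 89
flight=P16: load_pct=61 vs 20: differ → 61
flight=P20: load_pct=67 vs 20: differ → 67
flight=P21: load_pct=20 vs 20: equal → NULL
flight=P46: load_pct=20 vs 20: equal → NULL
flight=P56: load_pct=20 vs 20: equal → NULL
flight=P60: load_pct=85 vs 20: differ → 85
flight=P61: load_pct=98 vs 20: differ → 98
flight=P64: load_pct=60 vs 20: differ → 60
flight=P72: load_pct=91 vs 20: differ → 91
flight=P76: load_pct=75 vs 20: differ → 75
flight=P82: load_pct=90 vs 20: differ → 90
flight=P85: load_pct=73 vs 20: differ → 73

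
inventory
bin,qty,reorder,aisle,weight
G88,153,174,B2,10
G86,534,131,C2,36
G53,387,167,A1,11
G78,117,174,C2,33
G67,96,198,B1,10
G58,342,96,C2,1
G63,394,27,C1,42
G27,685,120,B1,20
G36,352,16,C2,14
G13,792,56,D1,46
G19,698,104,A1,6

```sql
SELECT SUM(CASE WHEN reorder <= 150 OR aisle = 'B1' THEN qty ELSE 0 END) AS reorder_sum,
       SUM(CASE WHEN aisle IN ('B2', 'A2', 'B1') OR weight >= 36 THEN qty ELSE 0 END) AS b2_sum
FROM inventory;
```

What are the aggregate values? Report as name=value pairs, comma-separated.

[reorder_sum: reorder <= 150 OR aisle = 'B1']
bin=G88: ✗
bin=G86: ✓ → 534
bin=G53: ✗
bin=G78: ✗
bin=G67: ✓ → 96
bin=G58: ✓ → 342
bin=G63: ✓ → 394
bin=G27: ✓ → 685
bin=G36: ✓ → 352
bin=G13: ✓ → 792
bin=G19: ✓ → 698
reorder_sum = 534 + 96 + 342 + 394 + 685 + 352 + 792 + 698 = 3893
—
[b2_sum: aisle IN ('B2', 'A2', 'B1') OR weight >= 36]
bin=G88: ✓ → 153
bin=G86: ✓ → 534
bin=G53: ✗
bin=G78: ✗
bin=G67: ✓ → 96
bin=G58: ✗
bin=G63: ✓ → 394
bin=G27: ✓ → 685
bin=G36: ✗
bin=G13: ✓ → 792
bin=G19: ✗
b2_sum = 153 + 534 + 96 + 394 + 685 + 792 = 2654

reorder_sum=3893, b2_sum=2654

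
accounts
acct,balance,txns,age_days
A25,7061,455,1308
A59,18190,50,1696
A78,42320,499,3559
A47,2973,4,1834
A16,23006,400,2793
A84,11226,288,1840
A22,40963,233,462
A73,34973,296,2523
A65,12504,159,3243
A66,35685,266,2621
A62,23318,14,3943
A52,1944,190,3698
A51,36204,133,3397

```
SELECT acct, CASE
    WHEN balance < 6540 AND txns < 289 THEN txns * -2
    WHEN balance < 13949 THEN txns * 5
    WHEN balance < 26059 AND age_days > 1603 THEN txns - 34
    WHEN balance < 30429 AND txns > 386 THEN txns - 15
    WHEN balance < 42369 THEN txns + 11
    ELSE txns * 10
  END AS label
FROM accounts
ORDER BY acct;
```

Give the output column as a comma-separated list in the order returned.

366, 244, 2275, -8, 144, -380, 16, -20, 795, 277, 307, 510, 1440

acct=A16: balance < 26059 AND age_days > 1603 → 366
acct=A22: balance < 42369 → 244
acct=A25: balance < 13949 → 2275
acct=A47: balance < 6540 AND txns < 289 → -8
acct=A51: balance < 42369 → 144
acct=A52: balance < 6540 AND txns < 289 → -380
acct=A59: balance < 26059 AND age_days > 1603 → 16
acct=A62: balance < 26059 AND age_days > 1603 → -20
acct=A65: balance < 13949 → 795
acct=A66: balance < 42369 → 277
acct=A73: balance < 42369 → 307
acct=A78: balance < 42369 → 510
acct=A84: balance < 13949 → 1440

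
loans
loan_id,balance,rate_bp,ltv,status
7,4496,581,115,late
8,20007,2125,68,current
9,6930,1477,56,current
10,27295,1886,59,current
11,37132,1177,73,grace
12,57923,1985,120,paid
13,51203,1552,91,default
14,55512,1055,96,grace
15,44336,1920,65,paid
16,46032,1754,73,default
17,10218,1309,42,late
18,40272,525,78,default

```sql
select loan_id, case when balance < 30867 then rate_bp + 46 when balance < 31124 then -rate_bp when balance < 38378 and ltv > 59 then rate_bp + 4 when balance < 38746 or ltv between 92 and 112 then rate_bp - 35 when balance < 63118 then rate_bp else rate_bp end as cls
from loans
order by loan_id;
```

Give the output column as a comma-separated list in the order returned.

loan_id=7: balance < 30867 → 627
loan_id=8: balance < 30867 → 2171
loan_id=9: balance < 30867 → 1523
loan_id=10: balance < 30867 → 1932
loan_id=11: balance < 38378 and ltv > 59 → 1181
loan_id=12: balance < 63118 → 1985
loan_id=13: balance < 63118 → 1552
loan_id=14: balance < 38746 or ltv between 92 and 112 → 1020
loan_id=15: balance < 63118 → 1920
loan_id=16: balance < 63118 → 1754
loan_id=17: balance < 30867 → 1355
loan_id=18: balance < 63118 → 525

627, 2171, 1523, 1932, 1181, 1985, 1552, 1020, 1920, 1754, 1355, 525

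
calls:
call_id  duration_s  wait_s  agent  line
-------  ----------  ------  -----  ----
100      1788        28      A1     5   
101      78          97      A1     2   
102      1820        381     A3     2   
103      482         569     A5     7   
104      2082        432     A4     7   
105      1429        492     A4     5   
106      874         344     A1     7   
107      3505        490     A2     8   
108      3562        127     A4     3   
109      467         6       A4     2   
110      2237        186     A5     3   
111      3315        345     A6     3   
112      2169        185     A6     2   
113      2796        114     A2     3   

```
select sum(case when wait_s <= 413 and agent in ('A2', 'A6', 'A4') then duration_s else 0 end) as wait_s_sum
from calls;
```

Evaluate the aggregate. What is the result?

12309

call_id=100: ✗
call_id=101: ✗
call_id=102: ✗
call_id=103: ✗
call_id=104: ✗
call_id=105: ✗
call_id=106: ✗
call_id=107: ✗
call_id=108: ✓ → 3562
call_id=109: ✓ → 467
call_id=110: ✗
call_id=111: ✓ → 3315
call_id=112: ✓ → 2169
call_id=113: ✓ → 2796
wait_s_sum = 3562 + 467 + 3315 + 2169 + 2796 = 12309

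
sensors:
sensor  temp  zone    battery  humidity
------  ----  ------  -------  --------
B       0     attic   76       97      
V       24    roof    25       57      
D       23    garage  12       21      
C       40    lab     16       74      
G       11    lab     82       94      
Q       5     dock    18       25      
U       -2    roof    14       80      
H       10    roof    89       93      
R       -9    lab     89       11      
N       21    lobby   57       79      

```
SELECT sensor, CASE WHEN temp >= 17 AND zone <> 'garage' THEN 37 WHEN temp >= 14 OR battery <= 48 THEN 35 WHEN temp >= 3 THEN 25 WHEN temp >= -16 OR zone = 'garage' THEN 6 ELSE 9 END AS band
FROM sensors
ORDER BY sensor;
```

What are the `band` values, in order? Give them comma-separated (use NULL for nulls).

sensor=B: temp >= -16 OR zone = 'garage' → 6
sensor=C: temp >= 17 AND zone <> 'garage' → 37
sensor=D: temp >= 14 OR battery <= 48 → 35
sensor=G: temp >= 3 → 25
sensor=H: temp >= 3 → 25
sensor=N: temp >= 17 AND zone <> 'garage' → 37
sensor=Q: temp >= 14 OR battery <= 48 → 35
sensor=R: temp >= -16 OR zone = 'garage' → 6
sensor=U: temp >= 14 OR battery <= 48 → 35
sensor=V: temp >= 17 AND zone <> 'garage' → 37

6, 37, 35, 25, 25, 37, 35, 6, 35, 37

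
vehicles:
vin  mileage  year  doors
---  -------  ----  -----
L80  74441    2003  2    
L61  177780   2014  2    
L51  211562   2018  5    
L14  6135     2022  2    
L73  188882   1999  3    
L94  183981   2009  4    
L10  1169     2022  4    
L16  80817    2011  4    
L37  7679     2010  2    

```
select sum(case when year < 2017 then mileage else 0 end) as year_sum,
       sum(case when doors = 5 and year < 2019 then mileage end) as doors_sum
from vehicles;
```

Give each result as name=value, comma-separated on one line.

[year_sum: year < 2017]
vin=L80: ✓ → 74441
vin=L61: ✓ → 177780
vin=L51: ✗
vin=L14: ✗
vin=L73: ✓ → 188882
vin=L94: ✓ → 183981
vin=L10: ✗
vin=L16: ✓ → 80817
vin=L37: ✓ → 7679
year_sum = 74441 + 177780 + 188882 + 183981 + 80817 + 7679 = 713580
—
[doors_sum: doors = 5 and year < 2019]
vin=L80: ✗
vin=L61: ✗
vin=L51: ✓ → 211562
vin=L14: ✗
vin=L73: ✗
vin=L94: ✗
vin=L10: ✗
vin=L16: ✗
vin=L37: ✗
doors_sum = 211562

year_sum=713580, doors_sum=211562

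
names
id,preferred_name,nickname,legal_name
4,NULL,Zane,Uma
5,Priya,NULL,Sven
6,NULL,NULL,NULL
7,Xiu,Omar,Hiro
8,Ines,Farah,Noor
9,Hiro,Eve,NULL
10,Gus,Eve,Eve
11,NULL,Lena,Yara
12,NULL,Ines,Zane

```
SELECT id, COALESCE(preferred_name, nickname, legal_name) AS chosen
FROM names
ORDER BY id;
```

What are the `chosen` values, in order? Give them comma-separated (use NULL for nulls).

Zane, Priya, NULL, Xiu, Ines, Hiro, Gus, Lena, Ines

id=4: preferred_name=NULL, nickname=Zane → Zane
id=5: preferred_name=Priya → Priya
id=6: preferred_name=NULL, nickname=NULL, legal_name=NULL (all NULL) → NULL
id=7: preferred_name=Xiu → Xiu
id=8: preferred_name=Ines → Ines
id=9: preferred_name=Hiro → Hiro
id=10: preferred_name=Gus → Gus
id=11: preferred_name=NULL, nickname=Lena → Lena
id=12: preferred_name=NULL, nickname=Ines → Ines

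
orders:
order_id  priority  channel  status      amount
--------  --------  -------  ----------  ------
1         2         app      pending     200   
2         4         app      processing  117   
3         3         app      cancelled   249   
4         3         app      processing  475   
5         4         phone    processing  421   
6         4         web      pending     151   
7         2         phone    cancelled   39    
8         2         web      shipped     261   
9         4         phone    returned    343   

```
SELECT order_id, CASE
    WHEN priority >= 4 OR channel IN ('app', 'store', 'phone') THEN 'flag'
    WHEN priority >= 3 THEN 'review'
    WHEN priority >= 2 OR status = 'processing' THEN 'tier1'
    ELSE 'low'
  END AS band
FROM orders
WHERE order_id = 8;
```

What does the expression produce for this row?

tier1

order_id = 8: priority=2, channel=web, status=shipped, amount=261.
priority >= 4 OR channel IN ('app', 'store', 'phone') → false
priority >= 3 → false
priority >= 2 OR status = 'processing' → true → tier1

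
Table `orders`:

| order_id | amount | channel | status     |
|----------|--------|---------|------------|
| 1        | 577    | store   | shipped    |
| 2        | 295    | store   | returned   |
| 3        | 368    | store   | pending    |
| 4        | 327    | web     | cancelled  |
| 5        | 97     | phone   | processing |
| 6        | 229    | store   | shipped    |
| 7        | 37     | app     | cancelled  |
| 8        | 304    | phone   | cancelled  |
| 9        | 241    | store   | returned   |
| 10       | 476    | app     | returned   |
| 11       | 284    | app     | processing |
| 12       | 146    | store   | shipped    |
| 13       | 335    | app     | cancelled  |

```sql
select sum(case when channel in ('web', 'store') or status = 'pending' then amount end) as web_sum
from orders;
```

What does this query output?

order_id=1: ✓ → 577
order_id=2: ✓ → 295
order_id=3: ✓ → 368
order_id=4: ✓ → 327
order_id=5: ✗
order_id=6: ✓ → 229
order_id=7: ✗
order_id=8: ✗
order_id=9: ✓ → 241
order_id=10: ✗
order_id=11: ✗
order_id=12: ✓ → 146
order_id=13: ✗
web_sum = 577 + 295 + 368 + 327 + 229 + 241 + 146 = 2183

2183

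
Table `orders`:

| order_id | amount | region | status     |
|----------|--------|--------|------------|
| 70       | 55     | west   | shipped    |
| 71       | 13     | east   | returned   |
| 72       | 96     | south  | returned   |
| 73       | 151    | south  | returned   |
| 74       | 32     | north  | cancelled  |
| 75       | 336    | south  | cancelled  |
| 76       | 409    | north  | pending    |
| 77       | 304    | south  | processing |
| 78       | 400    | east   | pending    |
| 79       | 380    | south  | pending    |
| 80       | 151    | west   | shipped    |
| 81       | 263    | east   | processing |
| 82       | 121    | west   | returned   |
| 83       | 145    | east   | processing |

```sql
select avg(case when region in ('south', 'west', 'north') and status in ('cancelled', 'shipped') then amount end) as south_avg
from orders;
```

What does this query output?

order_id=70: ✓ → 55
order_id=71: ✗
order_id=72: ✗
order_id=73: ✗
order_id=74: ✓ → 32
order_id=75: ✓ → 336
order_id=76: ✗
order_id=77: ✗
order_id=78: ✗
order_id=79: ✗
order_id=80: ✓ → 151
order_id=81: ✗
order_id=82: ✗
order_id=83: ✗
south_avg = (55 + 32 + 336 + 151) / 4 = 143.5

143.5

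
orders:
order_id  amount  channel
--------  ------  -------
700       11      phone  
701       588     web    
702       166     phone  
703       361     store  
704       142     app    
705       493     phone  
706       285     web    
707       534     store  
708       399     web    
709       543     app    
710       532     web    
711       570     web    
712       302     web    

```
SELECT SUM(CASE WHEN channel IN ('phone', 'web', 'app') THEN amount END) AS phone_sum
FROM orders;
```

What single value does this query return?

order_id=700: ✓ → 11
order_id=701: ✓ → 588
order_id=702: ✓ → 166
order_id=703: ✗
order_id=704: ✓ → 142
order_id=705: ✓ → 493
order_id=706: ✓ → 285
order_id=707: ✗
order_id=708: ✓ → 399
order_id=709: ✓ → 543
order_id=710: ✓ → 532
order_id=711: ✓ → 570
order_id=712: ✓ → 302
phone_sum = 11 + 588 + 166 + 142 + 493 + 285 + 399 + 543 + 532 + 570 + 302 = 4031

4031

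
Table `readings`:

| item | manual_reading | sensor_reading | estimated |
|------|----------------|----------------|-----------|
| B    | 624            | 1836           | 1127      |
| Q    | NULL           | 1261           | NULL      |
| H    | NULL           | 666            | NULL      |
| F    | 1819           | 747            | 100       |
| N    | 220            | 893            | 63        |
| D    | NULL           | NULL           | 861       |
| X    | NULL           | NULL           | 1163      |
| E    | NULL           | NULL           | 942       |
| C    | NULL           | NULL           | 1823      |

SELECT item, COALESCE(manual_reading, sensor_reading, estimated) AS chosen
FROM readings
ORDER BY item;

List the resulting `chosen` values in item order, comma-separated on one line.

624, 1823, 861, 942, 1819, 666, 220, 1261, 1163

item=B: manual_reading=624 → 624
item=C: manual_reading=NULL, sensor_reading=NULL, estimated=1823 → 1823
item=D: manual_reading=NULL, sensor_reading=NULL, estimated=861 → 861
item=E: manual_reading=NULL, sensor_reading=NULL, estimated=942 → 942
item=F: manual_reading=1819 → 1819
item=H: manual_reading=NULL, sensor_reading=666 → 666
item=N: manual_reading=220 → 220
item=Q: manual_reading=NULL, sensor_reading=1261 → 1261
item=X: manual_reading=NULL, sensor_reading=NULL, estimated=1163 → 1163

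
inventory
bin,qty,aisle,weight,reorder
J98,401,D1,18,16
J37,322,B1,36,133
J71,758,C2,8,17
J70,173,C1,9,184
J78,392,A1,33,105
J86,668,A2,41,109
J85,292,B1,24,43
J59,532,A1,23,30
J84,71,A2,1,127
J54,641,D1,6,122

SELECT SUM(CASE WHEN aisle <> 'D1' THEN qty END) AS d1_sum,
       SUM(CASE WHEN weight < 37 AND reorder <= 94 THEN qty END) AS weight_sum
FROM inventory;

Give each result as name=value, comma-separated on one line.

[d1_sum: aisle <> 'D1']
bin=J98: ✗
bin=J37: ✓ → 322
bin=J71: ✓ → 758
bin=J70: ✓ → 173
bin=J78: ✓ → 392
bin=J86: ✓ → 668
bin=J85: ✓ → 292
bin=J59: ✓ → 532
bin=J84: ✓ → 71
bin=J54: ✗
d1_sum = 322 + 758 + 173 + 392 + 668 + 292 + 532 + 71 = 3208
—
[weight_sum: weight < 37 AND reorder <= 94]
bin=J98: ✓ → 401
bin=J37: ✗
bin=J71: ✓ → 758
bin=J70: ✗
bin=J78: ✗
bin=J86: ✗
bin=J85: ✓ → 292
bin=J59: ✓ → 532
bin=J84: ✗
bin=J54: ✗
weight_sum = 401 + 758 + 292 + 532 = 1983

d1_sum=3208, weight_sum=1983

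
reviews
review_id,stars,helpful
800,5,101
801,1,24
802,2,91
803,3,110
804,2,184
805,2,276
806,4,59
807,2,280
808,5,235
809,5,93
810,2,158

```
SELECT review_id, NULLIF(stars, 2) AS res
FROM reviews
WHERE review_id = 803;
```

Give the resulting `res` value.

review_id = 803: stars=3, helpful=110.
stars=3 vs 2: differ → 3

3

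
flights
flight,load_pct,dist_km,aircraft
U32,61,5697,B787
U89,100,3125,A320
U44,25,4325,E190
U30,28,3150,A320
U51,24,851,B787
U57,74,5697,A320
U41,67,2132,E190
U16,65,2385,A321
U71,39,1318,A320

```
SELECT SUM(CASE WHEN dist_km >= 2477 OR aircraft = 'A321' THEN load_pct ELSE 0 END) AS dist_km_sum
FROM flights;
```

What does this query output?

353

flight=U32: ✓ → 61
flight=U89: ✓ → 100
flight=U44: ✓ → 25
flight=U30: ✓ → 28
flight=U51: ✗
flight=U57: ✓ → 74
flight=U41: ✗
flight=U16: ✓ → 65
flight=U71: ✗
dist_km_sum = 61 + 100 + 25 + 28 + 74 + 65 = 353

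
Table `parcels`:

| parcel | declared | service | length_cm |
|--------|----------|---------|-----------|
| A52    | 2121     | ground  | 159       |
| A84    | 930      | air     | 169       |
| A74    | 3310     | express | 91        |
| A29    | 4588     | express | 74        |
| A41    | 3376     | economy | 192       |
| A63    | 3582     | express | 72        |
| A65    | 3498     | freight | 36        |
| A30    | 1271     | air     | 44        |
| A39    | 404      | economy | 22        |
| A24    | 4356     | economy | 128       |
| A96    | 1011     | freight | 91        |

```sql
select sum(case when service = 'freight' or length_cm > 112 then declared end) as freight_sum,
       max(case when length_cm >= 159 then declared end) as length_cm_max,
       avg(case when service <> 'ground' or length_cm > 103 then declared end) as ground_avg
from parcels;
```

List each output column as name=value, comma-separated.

freight_sum=15292, length_cm_max=3376, ground_avg=2586.0909090909

[freight_sum: service = 'freight' or length_cm > 112]
parcel=A52: ✓ → 2121
parcel=A84: ✓ → 930
parcel=A74: ✗
parcel=A29: ✗
parcel=A41: ✓ → 3376
parcel=A63: ✗
parcel=A65: ✓ → 3498
parcel=A30: ✗
parcel=A39: ✗
parcel=A24: ✓ → 4356
parcel=A96: ✓ → 1011
freight_sum = 2121 + 930 + 3376 + 3498 + 4356 + 1011 = 15292
—
[length_cm_max: length_cm >= 159]
parcel=A52: ✓ → 2121
parcel=A84: ✓ → 930
parcel=A74: ✗
parcel=A29: ✗
parcel=A41: ✓ → 3376
parcel=A63: ✗
parcel=A65: ✗
parcel=A30: ✗
parcel=A39: ✗
parcel=A24: ✗
parcel=A96: ✗
length_cm_max = MAX(2121, 930, 3376) = 3376
—
[ground_avg: service <> 'ground' or length_cm > 103]
parcel=A52: ✓ → 2121
parcel=A84: ✓ → 930
parcel=A74: ✓ → 3310
parcel=A29: ✓ → 4588
parcel=A41: ✓ → 3376
parcel=A63: ✓ → 3582
parcel=A65: ✓ → 3498
parcel=A30: ✓ → 1271
parcel=A39: ✓ → 404
parcel=A24: ✓ → 4356
parcel=A96: ✓ → 1011
ground_avg = (2121 + 930 + 3310 + 4588 + 3376 + 3582 + 3498 + 1271 + 404 + 4356 + 1011) / 11 = 2586.0909090909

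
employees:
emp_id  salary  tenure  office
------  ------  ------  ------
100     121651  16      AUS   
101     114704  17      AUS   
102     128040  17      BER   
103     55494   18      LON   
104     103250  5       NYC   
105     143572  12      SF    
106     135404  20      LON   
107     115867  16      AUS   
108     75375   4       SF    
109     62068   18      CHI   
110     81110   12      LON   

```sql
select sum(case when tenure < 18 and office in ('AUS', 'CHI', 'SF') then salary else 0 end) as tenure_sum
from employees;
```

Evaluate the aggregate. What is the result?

emp_id=100: ✓ → 121651
emp_id=101: ✓ → 114704
emp_id=102: ✗
emp_id=103: ✗
emp_id=104: ✗
emp_id=105: ✓ → 143572
emp_id=106: ✗
emp_id=107: ✓ → 115867
emp_id=108: ✓ → 75375
emp_id=109: ✗
emp_id=110: ✗
tenure_sum = 121651 + 114704 + 143572 + 115867 + 75375 = 571169

571169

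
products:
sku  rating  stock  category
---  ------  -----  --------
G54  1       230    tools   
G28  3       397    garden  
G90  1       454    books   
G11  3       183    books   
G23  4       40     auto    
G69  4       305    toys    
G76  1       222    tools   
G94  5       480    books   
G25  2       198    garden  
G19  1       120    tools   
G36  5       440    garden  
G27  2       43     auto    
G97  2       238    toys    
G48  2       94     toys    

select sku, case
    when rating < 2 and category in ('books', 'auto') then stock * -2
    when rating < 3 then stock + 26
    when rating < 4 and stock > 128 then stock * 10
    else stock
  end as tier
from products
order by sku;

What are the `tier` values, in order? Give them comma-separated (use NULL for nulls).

1830, 146, 40, 224, 69, 3970, 440, 120, 256, 305, 248, -908, 480, 264

sku=G11: rating < 4 and stock > 128 → 1830
sku=G19: rating < 3 → 146
sku=G23: ELSE → 40
sku=G25: rating < 3 → 224
sku=G27: rating < 3 → 69
sku=G28: rating < 4 and stock > 128 → 3970
sku=G36: ELSE → 440
sku=G48: rating < 3 → 120
sku=G54: rating < 3 → 256
sku=G69: ELSE → 305
sku=G76: rating < 3 → 248
sku=G90: rating < 2 and category in ('books', 'auto') → -908
sku=G94: ELSE → 480
sku=G97: rating < 3 → 264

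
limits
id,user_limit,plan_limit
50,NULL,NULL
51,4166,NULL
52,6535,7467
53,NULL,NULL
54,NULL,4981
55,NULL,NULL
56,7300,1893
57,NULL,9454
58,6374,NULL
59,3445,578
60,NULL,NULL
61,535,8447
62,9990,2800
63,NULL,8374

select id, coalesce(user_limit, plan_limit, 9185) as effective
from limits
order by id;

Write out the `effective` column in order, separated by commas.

id=50: user_limit=NULL, plan_limit=NULL, → literal 9185 → 9185
id=51: user_limit=4166 → 4166
id=52: user_limit=6535 → 6535
id=53: user_limit=NULL, plan_limit=NULL, → literal 9185 → 9185
id=54: user_limit=NULL, plan_limit=4981 → 4981
id=55: user_limit=NULL, plan_limit=NULL, → literal 9185 → 9185
id=56: user_limit=7300 → 7300
id=57: user_limit=NULL, plan_limit=9454 → 9454
id=58: user_limit=6374 → 6374
id=59: user_limit=3445 → 3445
id=60: user_limit=NULL, plan_limit=NULL, → literal 9185 → 9185
id=61: user_limit=535 → 535
id=62: user_limit=9990 → 9990
id=63: user_limit=NULL, plan_limit=8374 → 8374

9185, 4166, 6535, 9185, 4981, 9185, 7300, 9454, 6374, 3445, 9185, 535, 9990, 8374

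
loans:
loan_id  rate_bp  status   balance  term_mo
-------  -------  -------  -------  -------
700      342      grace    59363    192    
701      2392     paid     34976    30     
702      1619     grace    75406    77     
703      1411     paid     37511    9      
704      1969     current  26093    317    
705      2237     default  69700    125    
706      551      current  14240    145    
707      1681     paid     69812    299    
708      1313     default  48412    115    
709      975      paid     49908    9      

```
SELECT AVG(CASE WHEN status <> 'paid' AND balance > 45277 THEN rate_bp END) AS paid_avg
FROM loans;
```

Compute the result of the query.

loan_id=700: ✓ → 342
loan_id=701: ✗
loan_id=702: ✓ → 1619
loan_id=703: ✗
loan_id=704: ✗
loan_id=705: ✓ → 2237
loan_id=706: ✗
loan_id=707: ✗
loan_id=708: ✓ → 1313
loan_id=709: ✗
paid_avg = (342 + 1619 + 2237 + 1313) / 4 = 1377.75

1377.75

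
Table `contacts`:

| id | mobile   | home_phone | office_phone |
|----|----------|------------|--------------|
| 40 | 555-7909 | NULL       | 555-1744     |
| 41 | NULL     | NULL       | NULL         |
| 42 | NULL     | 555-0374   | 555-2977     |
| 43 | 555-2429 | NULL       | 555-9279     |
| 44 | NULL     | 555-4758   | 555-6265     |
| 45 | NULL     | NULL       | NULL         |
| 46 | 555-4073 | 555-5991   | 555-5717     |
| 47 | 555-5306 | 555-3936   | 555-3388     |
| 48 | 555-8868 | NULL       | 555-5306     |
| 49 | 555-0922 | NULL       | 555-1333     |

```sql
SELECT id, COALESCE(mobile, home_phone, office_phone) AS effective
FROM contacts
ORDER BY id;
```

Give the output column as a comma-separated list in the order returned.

555-7909, NULL, 555-0374, 555-2429, 555-4758, NULL, 555-4073, 555-5306, 555-8868, 555-0922

id=40: mobile=555-7909 → 555-7909
id=41: mobile=NULL, home_phone=NULL, office_phone=NULL (all NULL) → NULL
id=42: mobile=NULL, home_phone=555-0374 → 555-0374
id=43: mobile=555-2429 → 555-2429
id=44: mobile=NULL, home_phone=555-4758 → 555-4758
id=45: mobile=NULL, home_phone=NULL, office_phone=NULL (all NULL) → NULL
id=46: mobile=555-4073 → 555-4073
id=47: mobile=555-5306 → 555-5306
id=48: mobile=555-8868 → 555-8868
id=49: mobile=555-0922 → 555-0922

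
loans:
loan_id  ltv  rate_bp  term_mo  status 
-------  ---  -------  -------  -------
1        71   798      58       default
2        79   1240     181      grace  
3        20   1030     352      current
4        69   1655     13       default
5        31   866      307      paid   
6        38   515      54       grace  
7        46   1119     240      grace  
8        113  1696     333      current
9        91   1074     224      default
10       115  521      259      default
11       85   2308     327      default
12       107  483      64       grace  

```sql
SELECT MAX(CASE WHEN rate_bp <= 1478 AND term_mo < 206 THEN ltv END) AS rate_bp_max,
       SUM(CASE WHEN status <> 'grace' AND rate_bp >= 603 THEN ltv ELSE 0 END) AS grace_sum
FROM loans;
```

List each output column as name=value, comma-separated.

[rate_bp_max: rate_bp <= 1478 AND term_mo < 206]
loan_id=1: ✓ → 71
loan_id=2: ✓ → 79
loan_id=3: ✗
loan_id=4: ✗
loan_id=5: ✗
loan_id=6: ✓ → 38
loan_id=7: ✗
loan_id=8: ✗
loan_id=9: ✗
loan_id=10: ✗
loan_id=11: ✗
loan_id=12: ✓ → 107
rate_bp_max = MAX(71, 79, 38, 107) = 107
—
[grace_sum: status <> 'grace' AND rate_bp >= 603]
loan_id=1: ✓ → 71
loan_id=2: ✗
loan_id=3: ✓ → 20
loan_id=4: ✓ → 69
loan_id=5: ✓ → 31
loan_id=6: ✗
loan_id=7: ✗
loan_id=8: ✓ → 113
loan_id=9: ✓ → 91
loan_id=10: ✗
loan_id=11: ✓ → 85
loan_id=12: ✗
grace_sum = 71 + 20 + 69 + 31 + 113 + 91 + 85 = 480

rate_bp_max=107, grace_sum=480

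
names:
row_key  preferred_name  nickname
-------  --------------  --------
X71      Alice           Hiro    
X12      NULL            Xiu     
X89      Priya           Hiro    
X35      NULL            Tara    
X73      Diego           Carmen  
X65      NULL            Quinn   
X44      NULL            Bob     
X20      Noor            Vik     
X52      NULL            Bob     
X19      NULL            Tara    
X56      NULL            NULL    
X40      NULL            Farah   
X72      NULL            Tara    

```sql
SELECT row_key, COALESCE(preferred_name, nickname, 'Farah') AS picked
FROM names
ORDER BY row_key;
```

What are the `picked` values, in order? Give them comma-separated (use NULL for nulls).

row_key=X12: preferred_name=NULL, nickname=Xiu → Xiu
row_key=X19: preferred_name=NULL, nickname=Tara → Tara
row_key=X20: preferred_name=Noor → Noor
row_key=X35: preferred_name=NULL, nickname=Tara → Tara
row_key=X40: preferred_name=NULL, nickname=Farah → Farah
row_key=X44: preferred_name=NULL, nickname=Bob → Bob
row_key=X52: preferred_name=NULL, nickname=Bob → Bob
row_key=X56: preferred_name=NULL, nickname=NULL, → literal Farah → Farah
row_key=X65: preferred_name=NULL, nickname=Quinn → Quinn
row_key=X71: preferred_name=Alice → Alice
row_key=X72: preferred_name=NULL, nickname=Tara → Tara
row_key=X73: preferred_name=Diego → Diego
row_key=X89: preferred_name=Priya → Priya

Xiu, Tara, Noor, Tara, Farah, Bob, Bob, Farah, Quinn, Alice, Tara, Diego, Priya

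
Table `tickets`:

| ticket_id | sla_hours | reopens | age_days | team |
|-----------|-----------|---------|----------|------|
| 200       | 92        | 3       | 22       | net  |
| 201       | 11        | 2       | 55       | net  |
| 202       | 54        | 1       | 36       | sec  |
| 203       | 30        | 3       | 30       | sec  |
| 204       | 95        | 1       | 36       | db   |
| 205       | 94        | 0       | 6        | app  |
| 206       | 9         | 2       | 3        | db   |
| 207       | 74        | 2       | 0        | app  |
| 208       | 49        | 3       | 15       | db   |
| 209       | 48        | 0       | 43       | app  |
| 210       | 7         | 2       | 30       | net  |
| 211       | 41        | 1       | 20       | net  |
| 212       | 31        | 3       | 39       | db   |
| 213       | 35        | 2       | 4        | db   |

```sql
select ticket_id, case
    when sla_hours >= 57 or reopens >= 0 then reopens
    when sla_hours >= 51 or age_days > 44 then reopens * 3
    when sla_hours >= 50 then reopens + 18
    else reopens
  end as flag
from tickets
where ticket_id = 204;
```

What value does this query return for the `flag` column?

1

ticket_id = 204: sla_hours=95, reopens=1, age_days=36, team=db.
sla_hours >= 57 or reopens >= 0 → true → 1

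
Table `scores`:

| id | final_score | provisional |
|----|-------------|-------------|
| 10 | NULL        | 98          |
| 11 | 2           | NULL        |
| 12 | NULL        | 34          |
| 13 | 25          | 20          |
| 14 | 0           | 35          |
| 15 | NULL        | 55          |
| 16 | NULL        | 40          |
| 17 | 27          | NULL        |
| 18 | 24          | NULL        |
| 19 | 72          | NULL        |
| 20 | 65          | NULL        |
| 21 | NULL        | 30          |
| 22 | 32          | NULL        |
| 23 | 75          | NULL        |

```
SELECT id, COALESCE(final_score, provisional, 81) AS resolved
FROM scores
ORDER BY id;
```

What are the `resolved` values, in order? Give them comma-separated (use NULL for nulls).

id=10: final_score=NULL, provisional=98 → 98
id=11: final_score=2 → 2
id=12: final_score=NULL, provisional=34 → 34
id=13: final_score=25 → 25
id=14: final_score=0 → 0
id=15: final_score=NULL, provisional=55 → 55
id=16: final_score=NULL, provisional=40 → 40
id=17: final_score=27 → 27
id=18: final_score=24 → 24
id=19: final_score=72 → 72
id=20: final_score=65 → 65
id=21: final_score=NULL, provisional=30 → 30
id=22: final_score=32 → 32
id=23: final_score=75 → 75

98, 2, 34, 25, 0, 55, 40, 27, 24, 72, 65, 30, 32, 75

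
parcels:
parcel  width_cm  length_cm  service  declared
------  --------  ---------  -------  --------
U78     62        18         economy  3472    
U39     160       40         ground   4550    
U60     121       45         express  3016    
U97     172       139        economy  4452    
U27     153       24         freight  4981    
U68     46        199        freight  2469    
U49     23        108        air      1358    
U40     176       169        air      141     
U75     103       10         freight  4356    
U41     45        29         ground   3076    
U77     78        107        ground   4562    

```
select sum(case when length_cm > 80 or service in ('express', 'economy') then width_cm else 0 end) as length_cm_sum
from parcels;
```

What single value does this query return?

678

parcel=U78: ✓ → 62
parcel=U39: ✗
parcel=U60: ✓ → 121
parcel=U97: ✓ → 172
parcel=U27: ✗
parcel=U68: ✓ → 46
parcel=U49: ✓ → 23
parcel=U40: ✓ → 176
parcel=U75: ✗
parcel=U41: ✗
parcel=U77: ✓ → 78
length_cm_sum = 62 + 121 + 172 + 46 + 23 + 176 + 78 = 678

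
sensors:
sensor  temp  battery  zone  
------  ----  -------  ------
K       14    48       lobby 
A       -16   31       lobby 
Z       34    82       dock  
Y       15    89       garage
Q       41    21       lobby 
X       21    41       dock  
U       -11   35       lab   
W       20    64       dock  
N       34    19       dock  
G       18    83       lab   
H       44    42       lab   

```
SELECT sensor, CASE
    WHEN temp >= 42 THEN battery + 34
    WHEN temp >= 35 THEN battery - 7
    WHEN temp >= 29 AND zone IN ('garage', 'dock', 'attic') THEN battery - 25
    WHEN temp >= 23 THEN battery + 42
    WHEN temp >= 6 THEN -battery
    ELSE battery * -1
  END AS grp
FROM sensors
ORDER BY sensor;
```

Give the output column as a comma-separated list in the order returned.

sensor=A: ELSE → -31
sensor=G: temp >= 6 → -83
sensor=H: temp >= 42 → 76
sensor=K: temp >= 6 → -48
sensor=N: temp >= 29 AND zone IN ('garage', 'dock', 'attic') → -6
sensor=Q: temp >= 35 → 14
sensor=U: ELSE → -35
sensor=W: temp >= 6 → -64
sensor=X: temp >= 6 → -41
sensor=Y: temp >= 6 → -89
sensor=Z: temp >= 29 AND zone IN ('garage', 'dock', 'attic') → 57

-31, -83, 76, -48, -6, 14, -35, -64, -41, -89, 57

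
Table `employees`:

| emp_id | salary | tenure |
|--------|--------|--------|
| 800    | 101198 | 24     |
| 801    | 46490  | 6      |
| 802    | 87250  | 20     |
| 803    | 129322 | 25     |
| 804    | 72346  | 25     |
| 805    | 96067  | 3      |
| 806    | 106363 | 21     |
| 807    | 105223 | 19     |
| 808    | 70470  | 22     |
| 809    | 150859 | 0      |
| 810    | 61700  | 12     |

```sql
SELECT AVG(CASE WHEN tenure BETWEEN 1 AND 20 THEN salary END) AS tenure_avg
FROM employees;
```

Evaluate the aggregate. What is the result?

emp_id=800: ✗
emp_id=801: ✓ → 46490
emp_id=802: ✓ → 87250
emp_id=803: ✗
emp_id=804: ✗
emp_id=805: ✓ → 96067
emp_id=806: ✗
emp_id=807: ✓ → 105223
emp_id=808: ✗
emp_id=809: ✗
emp_id=810: ✓ → 61700
tenure_avg = (46490 + 87250 + 96067 + 105223 + 61700) / 5 = 79346

79346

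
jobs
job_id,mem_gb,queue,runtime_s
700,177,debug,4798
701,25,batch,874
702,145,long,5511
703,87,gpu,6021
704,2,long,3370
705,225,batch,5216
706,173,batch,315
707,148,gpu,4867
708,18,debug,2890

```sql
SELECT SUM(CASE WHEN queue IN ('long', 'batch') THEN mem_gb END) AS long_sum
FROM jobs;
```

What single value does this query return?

job_id=700: ✗
job_id=701: ✓ → 25
job_id=702: ✓ → 145
job_id=703: ✗
job_id=704: ✓ → 2
job_id=705: ✓ → 225
job_id=706: ✓ → 173
job_id=707: ✗
job_id=708: ✗
long_sum = 25 + 145 + 2 + 225 + 173 = 570

570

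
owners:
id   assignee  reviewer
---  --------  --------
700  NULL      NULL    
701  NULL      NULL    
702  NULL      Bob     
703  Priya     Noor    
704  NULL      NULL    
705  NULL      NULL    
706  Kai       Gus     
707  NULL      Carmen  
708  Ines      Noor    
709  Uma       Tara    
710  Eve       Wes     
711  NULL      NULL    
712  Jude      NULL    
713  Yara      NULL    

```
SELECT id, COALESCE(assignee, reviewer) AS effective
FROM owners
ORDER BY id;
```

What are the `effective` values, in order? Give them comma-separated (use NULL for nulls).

id=700: assignee=NULL, reviewer=NULL (all NULL) → NULL
id=701: assignee=NULL, reviewer=NULL (all NULL) → NULL
id=702: assignee=NULL, reviewer=Bob → Bob
id=703: assignee=Priya → Priya
id=704: assignee=NULL, reviewer=NULL (all NULL) → NULL
id=705: assignee=NULL, reviewer=NULL (all NULL) → NULL
id=706: assignee=Kai → Kai
id=707: assignee=NULL, reviewer=Carmen → Carmen
id=708: assignee=Ines → Ines
id=709: assignee=Uma → Uma
id=710: assignee=Eve → Eve
id=711: assignee=NULL, reviewer=NULL (all NULL) → NULL
id=712: assignee=Jude → Jude
id=713: assignee=Yara → Yara

NULL, NULL, Bob, Priya, NULL, NULL, Kai, Carmen, Ines, Uma, Eve, NULL, Jude, Yara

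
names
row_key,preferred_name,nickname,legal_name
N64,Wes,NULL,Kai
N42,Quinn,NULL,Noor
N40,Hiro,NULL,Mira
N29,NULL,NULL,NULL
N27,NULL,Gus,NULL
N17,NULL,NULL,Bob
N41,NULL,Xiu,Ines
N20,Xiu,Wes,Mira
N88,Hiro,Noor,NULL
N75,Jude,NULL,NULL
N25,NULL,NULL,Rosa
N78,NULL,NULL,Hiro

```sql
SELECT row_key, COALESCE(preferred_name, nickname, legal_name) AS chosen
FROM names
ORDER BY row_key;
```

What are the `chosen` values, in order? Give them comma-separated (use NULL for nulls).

Bob, Xiu, Rosa, Gus, NULL, Hiro, Xiu, Quinn, Wes, Jude, Hiro, Hiro

row_key=N17: preferred_name=NULL, nickname=NULL, legal_name=Bob → Bob
row_key=N20: preferred_name=Xiu → Xiu
row_key=N25: preferred_name=NULL, nickname=NULL, legal_name=Rosa → Rosa
row_key=N27: preferred_name=NULL, nickname=Gus → Gus
row_key=N29: preferred_name=NULL, nickname=NULL, legal_name=NULL (all NULL) → NULL
row_key=N40: preferred_name=Hiro → Hiro
row_key=N41: preferred_name=NULL, nickname=Xiu → Xiu
row_key=N42: preferred_name=Quinn → Quinn
row_key=N64: preferred_name=Wes → Wes
row_key=N75: preferred_name=Jude → Jude
row_key=N78: preferred_name=NULL, nickname=NULL, legal_name=Hiro → Hiro
row_key=N88: preferred_name=Hiro → Hiro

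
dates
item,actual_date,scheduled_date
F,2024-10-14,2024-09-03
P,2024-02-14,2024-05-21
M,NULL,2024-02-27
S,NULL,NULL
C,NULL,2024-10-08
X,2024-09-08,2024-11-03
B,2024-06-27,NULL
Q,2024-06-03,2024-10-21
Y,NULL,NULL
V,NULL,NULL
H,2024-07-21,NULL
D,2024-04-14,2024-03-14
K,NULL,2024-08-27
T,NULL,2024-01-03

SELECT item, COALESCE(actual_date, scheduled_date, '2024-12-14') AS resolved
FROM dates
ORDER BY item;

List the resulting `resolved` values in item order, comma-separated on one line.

item=B: actual_date=2024-06-27 → 2024-06-27
item=C: actual_date=NULL, scheduled_date=2024-10-08 → 2024-10-08
item=D: actual_date=2024-04-14 → 2024-04-14
item=F: actual_date=2024-10-14 → 2024-10-14
item=H: actual_date=2024-07-21 → 2024-07-21
item=K: actual_date=NULL, scheduled_date=2024-08-27 → 2024-08-27
item=M: actual_date=NULL, scheduled_date=2024-02-27 → 2024-02-27
item=P: actual_date=2024-02-14 → 2024-02-14
item=Q: actual_date=2024-06-03 → 2024-06-03
item=S: actual_date=NULL, scheduled_date=NULL, → literal 2024-12-14 → 2024-12-14
item=T: actual_date=NULL, scheduled_date=2024-01-03 → 2024-01-03
item=V: actual_date=NULL, scheduled_date=NULL, → literal 2024-12-14 → 2024-12-14
item=X: actual_date=2024-09-08 → 2024-09-08
item=Y: actual_date=NULL, scheduled_date=NULL, → literal 2024-12-14 → 2024-12-14

2024-06-27, 2024-10-08, 2024-04-14, 2024-10-14, 2024-07-21, 2024-08-27, 2024-02-27, 2024-02-14, 2024-06-03, 2024-12-14, 2024-01-03, 2024-12-14, 2024-09-08, 2024-12-14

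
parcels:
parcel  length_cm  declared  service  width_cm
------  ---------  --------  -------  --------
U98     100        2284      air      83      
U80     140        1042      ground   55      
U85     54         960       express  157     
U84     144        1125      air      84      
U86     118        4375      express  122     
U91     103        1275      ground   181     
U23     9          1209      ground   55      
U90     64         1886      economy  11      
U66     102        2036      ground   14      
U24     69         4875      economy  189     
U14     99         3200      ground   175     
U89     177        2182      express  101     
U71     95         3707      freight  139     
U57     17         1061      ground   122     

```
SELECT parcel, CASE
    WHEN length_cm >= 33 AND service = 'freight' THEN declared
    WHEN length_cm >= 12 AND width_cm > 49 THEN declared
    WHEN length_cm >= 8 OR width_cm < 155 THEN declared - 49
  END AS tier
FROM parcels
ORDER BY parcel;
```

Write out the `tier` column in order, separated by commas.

3200, 1160, 4875, 1061, 1987, 3707, 1042, 1125, 960, 4375, 2182, 1837, 1275, 2284

parcel=U14: length_cm >= 12 AND width_cm > 49 → 3200
parcel=U23: length_cm >= 8 OR width_cm < 155 → 1160
parcel=U24: length_cm >= 12 AND width_cm > 49 → 4875
parcel=U57: length_cm >= 12 AND width_cm > 49 → 1061
parcel=U66: length_cm >= 8 OR width_cm < 155 → 1987
parcel=U71: length_cm >= 33 AND service = 'freight' → 3707
parcel=U80: length_cm >= 12 AND width_cm > 49 → 1042
parcel=U84: length_cm >= 12 AND width_cm > 49 → 1125
parcel=U85: length_cm >= 12 AND width_cm > 49 → 960
parcel=U86: length_cm >= 12 AND width_cm > 49 → 4375
parcel=U89: length_cm >= 12 AND width_cm > 49 → 2182
parcel=U90: length_cm >= 8 OR width_cm < 155 → 1837
parcel=U91: length_cm >= 12 AND width_cm > 49 → 1275
parcel=U98: length_cm >= 12 AND width_cm > 49 → 2284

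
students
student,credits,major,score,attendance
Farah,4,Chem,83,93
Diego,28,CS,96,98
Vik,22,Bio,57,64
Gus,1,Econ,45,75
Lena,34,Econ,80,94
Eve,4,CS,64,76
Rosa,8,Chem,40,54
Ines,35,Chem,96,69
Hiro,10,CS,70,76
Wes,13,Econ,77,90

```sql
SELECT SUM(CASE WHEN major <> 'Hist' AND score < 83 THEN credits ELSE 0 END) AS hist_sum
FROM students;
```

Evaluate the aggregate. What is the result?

student=Farah: ✗
student=Diego: ✗
student=Vik: ✓ → 22
student=Gus: ✓ → 1
student=Lena: ✓ → 34
student=Eve: ✓ → 4
student=Rosa: ✓ → 8
student=Ines: ✗
student=Hiro: ✓ → 10
student=Wes: ✓ → 13
hist_sum = 22 + 1 + 34 + 4 + 8 + 10 + 13 = 92

92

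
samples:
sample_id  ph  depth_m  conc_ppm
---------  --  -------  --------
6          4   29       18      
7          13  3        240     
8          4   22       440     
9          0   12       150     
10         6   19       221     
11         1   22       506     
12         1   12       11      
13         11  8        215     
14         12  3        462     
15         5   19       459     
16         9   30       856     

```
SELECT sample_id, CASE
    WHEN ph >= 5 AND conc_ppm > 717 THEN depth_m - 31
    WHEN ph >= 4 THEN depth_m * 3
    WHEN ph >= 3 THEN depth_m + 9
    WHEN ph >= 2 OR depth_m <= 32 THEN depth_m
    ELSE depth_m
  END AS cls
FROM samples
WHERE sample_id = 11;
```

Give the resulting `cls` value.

sample_id = 11: ph=1, depth_m=22, conc_ppm=506.
ph >= 5 AND conc_ppm > 717 → false
ph >= 4 → false
ph >= 3 → false
ph >= 2 OR depth_m <= 32 → true → 22

22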